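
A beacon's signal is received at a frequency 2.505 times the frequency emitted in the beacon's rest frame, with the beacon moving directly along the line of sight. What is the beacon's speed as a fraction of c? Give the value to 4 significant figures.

f_obs/f_src = √((1+β)/(1−β)) = 2.505  ⇒  (1+β)/(1−β) = 6.27502
β = |1 − D²|/(1 + D²) = |1 − 6.27502|/(1 + 6.27502) = 0.7251

β ≈ 0.7251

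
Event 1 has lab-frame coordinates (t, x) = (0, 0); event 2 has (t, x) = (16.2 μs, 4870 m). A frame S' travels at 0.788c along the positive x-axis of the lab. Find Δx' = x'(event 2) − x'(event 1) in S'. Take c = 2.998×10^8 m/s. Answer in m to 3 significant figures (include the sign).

γ = 1/√(1 − 0.788²) = 1.6242
Δx' = γ(Δx − vΔt) = 1.6242 × (4870 m − 0.788×(2.998×10^8 m/s)×16.2×10^-6 s)
= 1.6242 × (1042.9 m) = 1690 m

Δx' ≈ 1690 m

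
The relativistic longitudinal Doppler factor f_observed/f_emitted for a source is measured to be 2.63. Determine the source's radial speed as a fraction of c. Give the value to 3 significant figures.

β ≈ 0.747

f_obs/f_src = √((1+β)/(1−β)) = 2.63  ⇒  (1+β)/(1−β) = 6.9169
β = |1 − D²|/(1 + D²) = |1 − 6.9169|/(1 + 6.9169) = 0.747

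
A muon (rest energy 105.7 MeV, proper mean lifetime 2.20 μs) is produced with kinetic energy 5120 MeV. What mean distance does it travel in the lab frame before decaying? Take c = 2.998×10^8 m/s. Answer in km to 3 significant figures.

γ = 1 + K/(m₀c²) = 1 + 5120/105.7 = 49.439
β = √(1 − 1/γ²) = 0.99980
Dilated lifetime: γτ₀ = 49.439 × 2.20 μs = 108.77 μs
d = βc·γτ₀ = 0.99980 × (2.998×10^8 m/s) × 0.00010877 s = 32.6 km

d ≈ 32.6 km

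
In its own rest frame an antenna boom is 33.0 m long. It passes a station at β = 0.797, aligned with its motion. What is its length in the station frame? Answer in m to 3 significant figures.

L ≈ 19.9 m

γ = 1/√(1 − 0.797²) = 1.6557
Length contraction: L = L₀/γ = 33.0/1.6557 = 19.9 m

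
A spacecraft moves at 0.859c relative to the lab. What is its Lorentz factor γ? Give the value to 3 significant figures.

γ = 1/√(1 − β²) = 1/√(1 − 0.859²) = 1/√(0.26212) = 1.95

γ ≈ 1.95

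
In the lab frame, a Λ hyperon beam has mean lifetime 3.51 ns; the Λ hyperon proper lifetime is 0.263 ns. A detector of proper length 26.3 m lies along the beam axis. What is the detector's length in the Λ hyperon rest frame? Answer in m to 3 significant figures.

Time dilation ⇒ γ = Δt/τ₀ = 3.51/0.263 = 13.346
Length contraction: L = L₀/γ = 26.3/13.346 = 1.97 m

L ≈ 1.97 m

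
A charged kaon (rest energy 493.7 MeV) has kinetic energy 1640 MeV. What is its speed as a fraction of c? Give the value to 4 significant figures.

γ = 1 + K/(m₀c²) = 1 + 1640/493.7 = 4.32186
β = √(1 − 1/γ²) = 0.9729

β ≈ 0.9729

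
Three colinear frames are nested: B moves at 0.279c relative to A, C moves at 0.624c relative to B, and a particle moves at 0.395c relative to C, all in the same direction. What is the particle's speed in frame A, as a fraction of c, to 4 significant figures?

u ≈ 0.8929c

Compose boost 2: (0.624 + 0.279)/(1 + 0.624×0.279) = 0.9030/1.17410 = 0.769102
Compose boost 3: (0.395 + 0.769102)/(1 + 0.395×0.769102) = 1.16410/1.30380 = 0.8929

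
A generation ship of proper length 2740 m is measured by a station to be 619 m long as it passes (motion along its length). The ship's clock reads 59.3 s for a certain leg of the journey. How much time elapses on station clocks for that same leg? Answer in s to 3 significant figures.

Δt ≈ 262 s

Length contraction ⇒ γ = L₀/L = 2740/619 = 4.4265
Time dilation: Δt = γτ₀ = 4.4265 × 59.3 s = 262 s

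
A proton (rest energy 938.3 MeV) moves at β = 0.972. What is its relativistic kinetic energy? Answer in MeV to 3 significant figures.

γ = 1/√(1 − 0.972²) = 4.2557
K = (γ − 1)m₀c² = (4.2557 − 1) × 938.3 MeV = 3.2557 × 938.3 MeV = 3050 MeV

K ≈ 3050 MeV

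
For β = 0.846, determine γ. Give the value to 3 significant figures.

γ ≈ 1.88

γ = 1/√(1 − β²) = 1/√(1 − 0.846²) = 1/√(0.28428) = 1.88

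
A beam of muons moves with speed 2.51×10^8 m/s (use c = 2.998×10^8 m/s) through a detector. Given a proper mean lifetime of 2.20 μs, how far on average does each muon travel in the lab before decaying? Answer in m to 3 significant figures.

β = v/c = 2.51×10^8 / 2.998×10^8 = 0.83722
γ = 1/√(1 − 0.83722²) = 1.8286
Dilated lifetime: Δt = γτ₀ = 1.8286 × 2.20 μs = 4.0230 μs
d = vΔt = 0.83722c × 4.0230 μs = 2.5100×10^8 m/s × 4.0230×10^-6 s = 1010 m

d ≈ 1010 m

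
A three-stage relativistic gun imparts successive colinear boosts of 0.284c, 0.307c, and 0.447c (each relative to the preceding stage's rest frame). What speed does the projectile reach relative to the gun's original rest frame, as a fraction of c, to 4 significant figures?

u ≈ 0.7970c

Compose boost 2: (0.307 + 0.284)/(1 + 0.307×0.284) = 0.5910/1.08719 = 0.543604
Compose boost 3: (0.447 + 0.543604)/(1 + 0.447×0.543604) = 0.990604/1.24299 = 0.7970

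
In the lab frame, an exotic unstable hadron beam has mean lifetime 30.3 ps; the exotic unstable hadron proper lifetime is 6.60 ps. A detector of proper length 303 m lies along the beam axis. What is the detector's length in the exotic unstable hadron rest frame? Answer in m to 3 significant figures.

Time dilation ⇒ γ = Δt/τ₀ = 30.3/6.60 = 4.5909
Length contraction: L = L₀/γ = 303/4.5909 = 66.0 m

L ≈ 66.0 m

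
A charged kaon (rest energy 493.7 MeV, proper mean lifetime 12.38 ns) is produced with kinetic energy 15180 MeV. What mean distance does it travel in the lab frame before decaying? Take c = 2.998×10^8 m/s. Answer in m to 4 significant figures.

γ = 1 + K/(m₀c²) = 1 + 15180/493.7 = 31.7474
β = √(1 − 1/γ²) = 0.999504
Dilated lifetime: γτ₀ = 31.7474 × 12.38 ns = 393.033 ns
d = βc·γτ₀ = 0.999504 × (2.998×10^8 m/s) × 3.93033×10^-7 s = 117.8 m

d ≈ 117.8 m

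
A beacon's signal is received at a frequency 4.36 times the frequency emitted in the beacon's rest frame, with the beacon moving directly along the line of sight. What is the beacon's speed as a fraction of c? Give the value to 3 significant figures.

β ≈ 0.900

f_obs/f_src = √((1+β)/(1−β)) = 4.36  ⇒  (1+β)/(1−β) = 19.010
β = |1 − D²|/(1 + D²) = |1 − 19.010|/(1 + 19.010) = 0.900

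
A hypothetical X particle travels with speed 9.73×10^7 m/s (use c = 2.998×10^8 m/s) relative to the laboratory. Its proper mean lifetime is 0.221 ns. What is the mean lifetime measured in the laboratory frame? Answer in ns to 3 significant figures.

β = v/c = 9.73×10^7 / 2.998×10^8 = 0.32455
γ = 1/√(1 − 0.32455²) = 1.0572
Time dilation: Δt = γτ₀ = 1.0572 × 0.221 ns = 0.234 ns

Δt ≈ 0.234 ns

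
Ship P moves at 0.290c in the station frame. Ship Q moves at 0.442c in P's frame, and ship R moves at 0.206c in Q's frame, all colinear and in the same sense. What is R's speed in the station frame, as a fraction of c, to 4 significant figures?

u ≈ 0.7540c

Compose boost 2: (0.442 + 0.290)/(1 + 0.442×0.290) = 0.7320/1.12818 = 0.648833
Compose boost 3: (0.206 + 0.648833)/(1 + 0.206×0.648833) = 0.854833/1.13366 = 0.7540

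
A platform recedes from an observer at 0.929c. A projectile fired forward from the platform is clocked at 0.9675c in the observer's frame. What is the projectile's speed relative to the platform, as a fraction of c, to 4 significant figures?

u' ≈ 0.3805c

Inverse velocity addition: u' = (u − v)/(1 − uv/c²)
= (0.9675 − 0.929)/(1 − 0.9675×0.929) = 0.03850/0.101192 = 0.3805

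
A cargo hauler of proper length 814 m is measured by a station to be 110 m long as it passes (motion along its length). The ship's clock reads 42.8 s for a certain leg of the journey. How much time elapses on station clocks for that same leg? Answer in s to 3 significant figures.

Δt ≈ 317 s

Length contraction ⇒ γ = L₀/L = 814/110 = 7.4000
Time dilation: Δt = γτ₀ = 7.4000 × 42.8 s = 317 s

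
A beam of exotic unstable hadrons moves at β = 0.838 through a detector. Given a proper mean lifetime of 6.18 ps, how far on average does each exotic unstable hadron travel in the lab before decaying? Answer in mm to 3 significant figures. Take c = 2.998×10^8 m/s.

γ = 1/√(1 − 0.838²) = 1.8326
Dilated lifetime: Δt = γτ₀ = 1.8326 × 6.18 ps = 11.326 ps
d = vΔt = 0.838c × 11.326 ps = 2.5123×10^8 m/s × 1.1326×10^-11 s = 2.85 mm

d ≈ 2.85 mm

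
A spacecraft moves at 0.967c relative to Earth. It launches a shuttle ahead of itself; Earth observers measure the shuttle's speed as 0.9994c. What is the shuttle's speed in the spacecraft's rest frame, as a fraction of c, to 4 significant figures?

u' ≈ 0.9649c

Inverse velocity addition: u' = (u − v)/(1 − uv/c²)
= (0.9994 − 0.967)/(1 − 0.9994×0.967) = 0.03240/0.0335802 = 0.9649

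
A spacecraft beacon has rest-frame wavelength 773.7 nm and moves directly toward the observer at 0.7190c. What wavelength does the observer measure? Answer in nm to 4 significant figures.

λ_obs ≈ 312.8 nm

Relativistic Doppler: λ_obs = λ_src √((1−β)/(1+β))
= 773.7 × √(0.281000/1.71900) = 773.7 × 0.404311 = 312.8 nm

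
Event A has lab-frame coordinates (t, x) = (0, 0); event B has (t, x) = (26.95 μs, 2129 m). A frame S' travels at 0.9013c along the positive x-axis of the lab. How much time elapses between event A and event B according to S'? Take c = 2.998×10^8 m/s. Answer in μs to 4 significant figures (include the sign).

Δt' ≈ 47.44 μs

γ = 1/√(1 − 0.9013²) = 2.30843
Δt' = γ(Δt − vΔx/c²) = 2.30843 × (26.95 μs − 0.9013×2129 m / (2.998×10^8 m/s))
= 2.30843 × (20.5495 μs) = 47.44 μs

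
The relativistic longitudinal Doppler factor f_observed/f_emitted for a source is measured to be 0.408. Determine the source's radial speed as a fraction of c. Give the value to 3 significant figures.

f_obs/f_src = √((1−β)/(1+β)) = 0.408  ⇒  (1−β)/(1+β) = 0.16646
β = |1 − D²|/(1 + D²) = |1 − 0.16646|/(1 + 0.16646) = 0.715

β ≈ 0.715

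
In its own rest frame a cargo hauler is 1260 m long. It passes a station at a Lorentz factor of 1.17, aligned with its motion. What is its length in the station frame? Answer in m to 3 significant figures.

L ≈ 1080 m

γ = 1.17 (given)
Length contraction: L = L₀/γ = 1260/1.17 = 1080 m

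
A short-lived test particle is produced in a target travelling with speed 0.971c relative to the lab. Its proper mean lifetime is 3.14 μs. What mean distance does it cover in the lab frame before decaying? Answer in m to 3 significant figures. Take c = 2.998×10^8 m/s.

γ = 1/√(1 − 0.971²) = 4.1827
Dilated lifetime: Δt = γτ₀ = 4.1827 × 3.14 μs = 13.134 μs
d = vΔt = 0.971c × 13.134 μs = 2.9111×10^8 m/s × 1.3134×10^-5 s = 3820 m

d ≈ 3820 m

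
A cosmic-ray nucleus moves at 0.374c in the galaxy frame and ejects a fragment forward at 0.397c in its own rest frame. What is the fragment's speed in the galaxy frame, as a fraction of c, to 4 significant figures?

u ≈ 0.6713c

Compose boost 2: (0.397 + 0.374)/(1 + 0.397×0.374) = 0.7710/1.14848 = 0.6713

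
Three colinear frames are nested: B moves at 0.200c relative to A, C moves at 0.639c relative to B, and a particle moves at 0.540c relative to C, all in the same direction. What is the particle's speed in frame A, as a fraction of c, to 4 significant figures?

Compose boost 2: (0.639 + 0.200)/(1 + 0.639×0.200) = 0.8390/1.12780 = 0.743926
Compose boost 3: (0.540 + 0.743926)/(1 + 0.540×0.743926) = 1.28393/1.40172 = 0.9160

u ≈ 0.9160c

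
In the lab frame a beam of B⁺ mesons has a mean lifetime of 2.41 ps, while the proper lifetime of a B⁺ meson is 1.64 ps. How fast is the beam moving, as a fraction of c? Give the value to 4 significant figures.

β ≈ 0.7328

γ = Δt/τ₀ = 2.41/1.64 = 1.46951
β = √(1 − 1/γ²) = √(1 − 1/1.46951²) = 0.7328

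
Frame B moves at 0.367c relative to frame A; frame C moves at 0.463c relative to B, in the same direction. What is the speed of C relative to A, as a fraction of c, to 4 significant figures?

Compose boost 2: (0.463 + 0.367)/(1 + 0.463×0.367) = 0.8300/1.16992 = 0.7094

u ≈ 0.7094c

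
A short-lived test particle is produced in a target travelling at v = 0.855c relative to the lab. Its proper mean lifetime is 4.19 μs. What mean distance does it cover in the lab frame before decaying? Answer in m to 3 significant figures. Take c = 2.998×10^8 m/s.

d ≈ 2070 m

γ = 1/√(1 − 0.855²) = 1.9282
Dilated lifetime: Δt = γτ₀ = 1.9282 × 4.19 μs = 8.0790 μs
d = vΔt = 0.855c × 8.0790 μs = 2.5633×10^8 m/s × 8.0790×10^-6 s = 2070 m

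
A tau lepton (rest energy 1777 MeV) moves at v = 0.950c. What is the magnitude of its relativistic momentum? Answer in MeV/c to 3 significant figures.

p ≈ 5410 MeV/c

γ = 1/√(1 − 0.950²) = 3.2026
p = γβm₀c = 3.2026 × 0.950 × 1777 MeV/c = 5410 MeV/c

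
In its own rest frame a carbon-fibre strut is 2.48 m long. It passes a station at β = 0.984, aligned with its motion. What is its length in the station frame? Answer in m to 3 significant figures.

L ≈ 0.442 m

γ = 1/√(1 − 0.984²) = 5.6127
Length contraction: L = L₀/γ = 2.48/5.6127 = 0.442 m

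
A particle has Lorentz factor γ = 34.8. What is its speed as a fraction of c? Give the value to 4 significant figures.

β = √(1 − 1/γ²) = √(1 − 1/34.8²) = √(0.999174) = 0.9996

β ≈ 0.9996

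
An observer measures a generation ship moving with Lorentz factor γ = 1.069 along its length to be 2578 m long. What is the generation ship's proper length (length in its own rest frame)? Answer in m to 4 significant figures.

L₀ ≈ 2756 m

γ = 1.069 (given)
L₀ = γL = 1.069 × 2578 = 2756 m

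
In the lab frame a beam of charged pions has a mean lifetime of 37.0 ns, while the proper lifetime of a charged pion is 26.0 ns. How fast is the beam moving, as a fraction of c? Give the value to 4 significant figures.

β ≈ 0.7115

γ = Δt/τ₀ = 37.0/26.0 = 1.42308
β = √(1 − 1/γ²) = √(1 − 1/1.42308²) = 0.7115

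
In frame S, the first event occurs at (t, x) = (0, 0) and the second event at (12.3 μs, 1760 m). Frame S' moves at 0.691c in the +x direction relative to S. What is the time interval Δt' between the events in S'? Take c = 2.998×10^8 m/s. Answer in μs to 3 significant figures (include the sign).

γ = 1/√(1 − 0.691²) = 1.3834
Δt' = γ(Δt − vΔx/c²) = 1.3834 × (12.3 μs − 0.691×1760 m / (2.998×10^8 m/s))
= 1.3834 × (8.2434 μs) = 11.4 μs

Δt' ≈ 11.4 μs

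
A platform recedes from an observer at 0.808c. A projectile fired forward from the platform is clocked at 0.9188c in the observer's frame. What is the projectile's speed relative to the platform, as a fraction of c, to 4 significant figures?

u' ≈ 0.4301c

Inverse velocity addition: u' = (u − v)/(1 − uv/c²)
= (0.9188 − 0.808)/(1 − 0.9188×0.808) = 0.1108/0.257610 = 0.4301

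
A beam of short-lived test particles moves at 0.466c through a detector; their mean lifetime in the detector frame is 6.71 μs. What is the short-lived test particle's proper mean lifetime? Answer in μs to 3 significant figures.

τ₀ ≈ 5.94 μs

γ = 1/√(1 − 0.466²) = 1.1302
Proper time: τ₀ = Δt/γ = 6.71/1.1302 = 5.94 μs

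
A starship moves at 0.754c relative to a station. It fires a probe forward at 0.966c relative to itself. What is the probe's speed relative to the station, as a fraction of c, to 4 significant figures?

Relativistic velocity addition: u = (u' + v)/(1 + u'v/c²)
= (0.966 + 0.754)/(1 + 0.966×0.754) = 1.720/1.72836 = 0.9952

u ≈ 0.9952c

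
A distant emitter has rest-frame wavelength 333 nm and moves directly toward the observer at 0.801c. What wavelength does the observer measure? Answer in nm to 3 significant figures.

λ_obs ≈ 111 nm

Relativistic Doppler: λ_obs = λ_src √((1−β)/(1+β))
= 333 × √(0.19900/1.8010) = 333 × 0.33241 = 111 nm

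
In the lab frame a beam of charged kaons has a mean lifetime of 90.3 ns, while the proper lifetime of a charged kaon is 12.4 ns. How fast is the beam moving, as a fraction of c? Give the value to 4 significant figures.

γ = Δt/τ₀ = 90.3/12.4 = 7.28226
β = √(1 − 1/γ²) = √(1 − 1/7.28226²) = 0.9905

β ≈ 0.9905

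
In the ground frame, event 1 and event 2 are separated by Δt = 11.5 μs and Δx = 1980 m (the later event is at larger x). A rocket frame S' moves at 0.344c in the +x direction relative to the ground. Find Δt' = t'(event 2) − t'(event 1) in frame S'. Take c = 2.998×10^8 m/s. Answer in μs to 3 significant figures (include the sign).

Δt' ≈ 9.83 μs

γ = 1/√(1 − 0.344²) = 1.0650
Δt' = γ(Δt − vΔx/c²) = 1.0650 × (11.5 μs − 0.344×1980 m / (2.998×10^8 m/s))
= 1.0650 × (9.2281 μs) = 9.83 μs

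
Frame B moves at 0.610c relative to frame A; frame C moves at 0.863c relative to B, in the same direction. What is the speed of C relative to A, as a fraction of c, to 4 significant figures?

Compose boost 2: (0.863 + 0.610)/(1 + 0.863×0.610) = 1.473/1.52643 = 0.9650

u ≈ 0.9650c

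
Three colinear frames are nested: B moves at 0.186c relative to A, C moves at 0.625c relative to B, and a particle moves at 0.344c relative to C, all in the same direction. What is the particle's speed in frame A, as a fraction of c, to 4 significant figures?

u ≈ 0.8565c

Compose boost 2: (0.625 + 0.186)/(1 + 0.625×0.186) = 0.8110/1.11625 = 0.726540
Compose boost 3: (0.344 + 0.726540)/(1 + 0.344×0.726540) = 1.07054/1.24993 = 0.8565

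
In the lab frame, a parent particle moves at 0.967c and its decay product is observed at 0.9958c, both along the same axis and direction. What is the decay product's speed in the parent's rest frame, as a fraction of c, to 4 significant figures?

u' ≈ 0.7771c

Inverse velocity addition: u' = (u − v)/(1 − uv/c²)
= (0.9958 − 0.967)/(1 − 0.9958×0.967) = 0.02880/0.0370614 = 0.7771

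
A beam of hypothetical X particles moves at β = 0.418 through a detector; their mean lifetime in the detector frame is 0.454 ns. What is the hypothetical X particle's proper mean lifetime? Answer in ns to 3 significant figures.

τ₀ ≈ 0.412 ns

γ = 1/√(1 − 0.418²) = 1.1008
Proper time: τ₀ = Δt/γ = 0.454/1.1008 = 0.412 ns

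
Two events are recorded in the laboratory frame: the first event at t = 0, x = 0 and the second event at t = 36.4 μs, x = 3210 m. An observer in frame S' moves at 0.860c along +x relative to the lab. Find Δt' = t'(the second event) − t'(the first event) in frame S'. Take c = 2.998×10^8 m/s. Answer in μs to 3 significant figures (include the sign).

Δt' ≈ 53.3 μs

γ = 1/√(1 − 0.860²) = 1.9597
Δt' = γ(Δt − vΔx/c²) = 1.9597 × (36.4 μs − 0.860×3210 m / (2.998×10^8 m/s))
= 1.9597 × (27.192 μs) = 53.3 μs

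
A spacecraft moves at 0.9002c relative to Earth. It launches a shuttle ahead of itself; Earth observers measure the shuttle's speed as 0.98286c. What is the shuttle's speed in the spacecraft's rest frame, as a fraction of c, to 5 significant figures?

Inverse velocity addition: u' = (u − v)/(1 − uv/c²)
= (0.98286 − 0.9002)/(1 − 0.98286×0.9002) = 0.082660/0.1152294 = 0.71735

u' ≈ 0.71735c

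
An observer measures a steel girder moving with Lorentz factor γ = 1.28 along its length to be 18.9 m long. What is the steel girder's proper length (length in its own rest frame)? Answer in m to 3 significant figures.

γ = 1.28 (given)
L₀ = γL = 1.28 × 18.9 = 24.2 m

L₀ ≈ 24.2 m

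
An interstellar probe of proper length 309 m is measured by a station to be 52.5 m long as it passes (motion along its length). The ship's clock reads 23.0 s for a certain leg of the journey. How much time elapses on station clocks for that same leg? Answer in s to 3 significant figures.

Length contraction ⇒ γ = L₀/L = 309/52.5 = 5.8857
Time dilation: Δt = γτ₀ = 5.8857 × 23.0 s = 135 s

Δt ≈ 135 s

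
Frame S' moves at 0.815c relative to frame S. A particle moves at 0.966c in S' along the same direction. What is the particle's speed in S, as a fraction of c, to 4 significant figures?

Relativistic velocity addition: u = (u' + v)/(1 + u'v/c²)
= (0.966 + 0.815)/(1 + 0.966×0.815) = 1.781/1.78729 = 0.9965

u ≈ 0.9965c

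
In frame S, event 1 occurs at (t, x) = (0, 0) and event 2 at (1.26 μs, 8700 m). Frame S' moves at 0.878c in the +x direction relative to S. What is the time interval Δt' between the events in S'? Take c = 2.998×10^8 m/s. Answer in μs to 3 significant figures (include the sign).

Δt' ≈ -50.6 μs

γ = 1/√(1 − 0.878²) = 2.0892
Δt' = γ(Δt − vΔx/c²) = 2.0892 × (1.26 μs − 0.878×8700 m / (2.998×10^8 m/s))
= 2.0892 × (-24.219 μs) = -50.6 μs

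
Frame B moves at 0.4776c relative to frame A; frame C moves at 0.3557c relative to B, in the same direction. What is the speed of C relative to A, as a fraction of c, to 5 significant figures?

u ≈ 0.71229c

Compose boost 2: (0.3557 + 0.4776)/(1 + 0.3557×0.4776) = 0.83330/1.169882 = 0.71229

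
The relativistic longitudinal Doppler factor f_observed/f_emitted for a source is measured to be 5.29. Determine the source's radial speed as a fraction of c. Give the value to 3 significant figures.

f_obs/f_src = √((1+β)/(1−β)) = 5.29  ⇒  (1+β)/(1−β) = 27.984
β = |1 − D²|/(1 + D²) = |1 − 27.984|/(1 + 27.984) = 0.931

β ≈ 0.931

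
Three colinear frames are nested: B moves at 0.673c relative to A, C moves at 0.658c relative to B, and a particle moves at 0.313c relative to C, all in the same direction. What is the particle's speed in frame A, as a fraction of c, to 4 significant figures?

u ≈ 0.9587c

Compose boost 2: (0.658 + 0.673)/(1 + 0.658×0.673) = 1.331/1.44283 = 0.922490
Compose boost 3: (0.313 + 0.922490)/(1 + 0.313×0.922490) = 1.23549/1.28874 = 0.9587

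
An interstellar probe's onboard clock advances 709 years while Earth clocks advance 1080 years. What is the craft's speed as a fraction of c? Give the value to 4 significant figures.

β ≈ 0.7543

γ = Δt/τ₀ = 1080/709 = 1.52327
β = √(1 − 1/γ²) = √(1 − 1/1.52327²) = 0.7543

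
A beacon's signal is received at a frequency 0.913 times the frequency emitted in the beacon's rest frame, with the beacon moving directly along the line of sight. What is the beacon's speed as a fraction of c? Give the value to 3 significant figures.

β ≈ 0.0908

f_obs/f_src = √((1−β)/(1+β)) = 0.913  ⇒  (1−β)/(1+β) = 0.83357
β = |1 − D²|/(1 + D²) = |1 − 0.83357|/(1 + 0.83357) = 0.0908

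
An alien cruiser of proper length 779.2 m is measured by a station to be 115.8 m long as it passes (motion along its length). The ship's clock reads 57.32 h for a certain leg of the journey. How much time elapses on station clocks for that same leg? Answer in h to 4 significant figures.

Δt ≈ 385.7 h

Length contraction ⇒ γ = L₀/L = 779.2/115.8 = 6.72884
Time dilation: Δt = γτ₀ = 6.72884 × 57.32 h = 385.7 h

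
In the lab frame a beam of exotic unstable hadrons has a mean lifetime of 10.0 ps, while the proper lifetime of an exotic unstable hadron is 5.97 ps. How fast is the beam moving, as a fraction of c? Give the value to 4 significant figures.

γ = Δt/τ₀ = 10.0/5.97 = 1.67504
β = √(1 − 1/γ²) = √(1 − 1/1.67504²) = 0.8022

β ≈ 0.8022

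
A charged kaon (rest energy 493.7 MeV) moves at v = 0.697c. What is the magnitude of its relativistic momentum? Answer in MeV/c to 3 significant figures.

γ = 1/√(1 − 0.697²) = 1.3946
p = γβm₀c = 1.3946 × 0.697 × 493.7 MeV/c = 480 MeV/c

p ≈ 480 MeV/c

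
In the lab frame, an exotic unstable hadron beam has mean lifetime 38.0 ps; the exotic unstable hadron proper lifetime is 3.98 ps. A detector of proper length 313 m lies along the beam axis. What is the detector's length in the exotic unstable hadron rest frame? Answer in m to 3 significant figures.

Time dilation ⇒ γ = Δt/τ₀ = 38.0/3.98 = 9.5477
Length contraction: L = L₀/γ = 313/9.5477 = 32.8 m

L ≈ 32.8 m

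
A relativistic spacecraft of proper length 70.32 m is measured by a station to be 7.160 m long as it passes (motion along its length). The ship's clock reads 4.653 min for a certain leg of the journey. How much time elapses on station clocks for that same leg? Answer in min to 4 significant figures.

Length contraction ⇒ γ = L₀/L = 70.32/7.160 = 9.82123
Time dilation: Δt = γτ₀ = 9.82123 × 4.653 min = 45.70 min

Δt ≈ 45.70 min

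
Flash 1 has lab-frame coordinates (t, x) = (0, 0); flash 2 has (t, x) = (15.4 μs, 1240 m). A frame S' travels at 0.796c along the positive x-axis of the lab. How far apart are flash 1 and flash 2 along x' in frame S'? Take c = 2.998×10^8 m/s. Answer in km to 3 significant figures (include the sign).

Δx' ≈ -4.02 km

γ = 1/√(1 − 0.796²) = 1.6521
Δx' = γ(Δx − vΔt) = 1.6521 × (1240 m − 0.796×(2.998×10^8 m/s)×15.4×10^-6 s)
= 1.6521 × (-2435.1 m) = -4.02 km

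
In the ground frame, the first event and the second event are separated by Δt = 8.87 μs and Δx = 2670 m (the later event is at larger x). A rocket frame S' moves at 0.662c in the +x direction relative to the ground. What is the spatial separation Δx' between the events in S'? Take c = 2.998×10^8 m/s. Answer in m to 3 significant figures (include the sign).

Δx' ≈ 1210 m

γ = 1/√(1 − 0.662²) = 1.3342
Δx' = γ(Δx − vΔt) = 1.3342 × (2670 m − 0.662×(2.998×10^8 m/s)×8.87×10^-6 s)
= 1.3342 × (909.59 m) = 1210 m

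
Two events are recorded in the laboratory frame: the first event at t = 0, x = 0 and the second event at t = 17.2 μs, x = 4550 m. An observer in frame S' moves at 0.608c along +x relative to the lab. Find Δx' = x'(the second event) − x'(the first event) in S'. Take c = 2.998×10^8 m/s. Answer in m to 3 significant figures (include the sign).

γ = 1/√(1 − 0.608²) = 1.2595
Δx' = γ(Δx − vΔt) = 1.2595 × (4550 m − 0.608×(2.998×10^8 m/s)×17.2×10^-6 s)
= 1.2595 × (1414.8 m) = 1780 m

Δx' ≈ 1780 m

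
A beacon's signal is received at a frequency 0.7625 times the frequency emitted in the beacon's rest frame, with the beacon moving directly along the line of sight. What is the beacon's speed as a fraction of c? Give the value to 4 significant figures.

f_obs/f_src = √((1−β)/(1+β)) = 0.7625  ⇒  (1−β)/(1+β) = 0.581406
β = |1 − D²|/(1 + D²) = |1 − 0.581406|/(1 + 0.581406) = 0.2647

β ≈ 0.2647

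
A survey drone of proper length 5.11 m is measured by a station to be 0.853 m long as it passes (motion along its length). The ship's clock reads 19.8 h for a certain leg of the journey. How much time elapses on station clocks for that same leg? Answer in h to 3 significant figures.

Δt ≈ 119 h

Length contraction ⇒ γ = L₀/L = 5.11/0.853 = 5.9906
Time dilation: Δt = γτ₀ = 5.9906 × 19.8 h = 119 h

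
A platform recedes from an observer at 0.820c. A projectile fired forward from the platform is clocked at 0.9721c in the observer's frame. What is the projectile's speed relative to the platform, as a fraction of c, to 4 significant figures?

Inverse velocity addition: u' = (u − v)/(1 − uv/c²)
= (0.9721 − 0.820)/(1 − 0.9721×0.820) = 0.1521/0.202878 = 0.7497

u' ≈ 0.7497c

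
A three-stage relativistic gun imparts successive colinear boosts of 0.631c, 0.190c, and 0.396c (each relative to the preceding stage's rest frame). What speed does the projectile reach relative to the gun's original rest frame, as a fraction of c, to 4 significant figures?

Compose boost 2: (0.190 + 0.631)/(1 + 0.190×0.631) = 0.8210/1.11989 = 0.733108
Compose boost 3: (0.396 + 0.733108)/(1 + 0.396×0.733108) = 1.12911/1.29031 = 0.8751

u ≈ 0.8751c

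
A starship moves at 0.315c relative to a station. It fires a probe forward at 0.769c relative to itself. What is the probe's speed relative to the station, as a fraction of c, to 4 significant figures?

Relativistic velocity addition: u = (u' + v)/(1 + u'v/c²)
= (0.769 + 0.315)/(1 + 0.769×0.315) = 1.084/1.24223 = 0.8726

u ≈ 0.8726c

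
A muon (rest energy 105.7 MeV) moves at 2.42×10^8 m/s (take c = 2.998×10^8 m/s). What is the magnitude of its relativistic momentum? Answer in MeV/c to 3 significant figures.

β = v/c = 2.42×10^8 / 2.998×10^8 = 0.80720
γ = 1/√(1 − 0.80720²) = 1.6941
p = γβm₀c = 1.6941 × 0.80720 × 105.7 MeV/c = 145 MeV/c

p ≈ 145 MeV/c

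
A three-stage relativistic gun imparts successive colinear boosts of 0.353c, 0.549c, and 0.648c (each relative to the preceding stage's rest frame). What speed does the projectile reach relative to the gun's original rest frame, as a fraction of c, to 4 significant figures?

u ≈ 0.9422c

Compose boost 2: (0.549 + 0.353)/(1 + 0.549×0.353) = 0.9020/1.19380 = 0.755572
Compose boost 3: (0.648 + 0.755572)/(1 + 0.648×0.755572) = 1.40357/1.48961 = 0.9422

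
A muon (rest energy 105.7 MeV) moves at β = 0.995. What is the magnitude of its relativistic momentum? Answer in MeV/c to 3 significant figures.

p ≈ 1050 MeV/c

γ = 1/√(1 − 0.995²) = 10.013
p = γβm₀c = 10.013 × 0.995 × 105.7 MeV/c = 1050 MeV/c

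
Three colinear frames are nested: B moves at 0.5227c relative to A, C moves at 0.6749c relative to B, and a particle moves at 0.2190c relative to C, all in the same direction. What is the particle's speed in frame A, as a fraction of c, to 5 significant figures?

Compose boost 2: (0.6749 + 0.5227)/(1 + 0.6749×0.5227) = 1.1976/1.352770 = 0.8852945
Compose boost 3: (0.2190 + 0.8852945)/(1 + 0.2190×0.8852945) = 1.104294/1.193879 = 0.92496

u ≈ 0.92496c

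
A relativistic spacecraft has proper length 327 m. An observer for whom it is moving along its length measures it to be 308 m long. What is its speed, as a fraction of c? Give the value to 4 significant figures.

γ = L₀/L = 327/308 = 1.06169
β = √(1 − 1/γ²) = 0.3359

β ≈ 0.3359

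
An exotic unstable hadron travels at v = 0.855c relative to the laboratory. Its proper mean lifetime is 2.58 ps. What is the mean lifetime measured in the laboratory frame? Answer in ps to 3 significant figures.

Δt ≈ 4.97 ps

γ = 1/√(1 − 0.855²) = 1.9282
Time dilation: Δt = γτ₀ = 1.9282 × 2.58 ps = 4.97 ps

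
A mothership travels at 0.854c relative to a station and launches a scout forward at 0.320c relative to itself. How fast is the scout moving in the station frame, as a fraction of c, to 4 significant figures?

u ≈ 0.9220c

Compose boost 2: (0.320 + 0.854)/(1 + 0.320×0.854) = 1.174/1.27328 = 0.9220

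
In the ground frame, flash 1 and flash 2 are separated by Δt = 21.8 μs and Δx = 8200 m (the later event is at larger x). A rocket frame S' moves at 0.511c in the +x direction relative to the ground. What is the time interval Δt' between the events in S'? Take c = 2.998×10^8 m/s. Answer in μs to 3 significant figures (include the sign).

γ = 1/√(1 − 0.511²) = 1.1634
Δt' = γ(Δt − vΔx/c²) = 1.1634 × (21.8 μs − 0.511×8200 m / (2.998×10^8 m/s))
= 1.1634 × (7.8233 μs) = 9.10 μs

Δt' ≈ 9.10 μs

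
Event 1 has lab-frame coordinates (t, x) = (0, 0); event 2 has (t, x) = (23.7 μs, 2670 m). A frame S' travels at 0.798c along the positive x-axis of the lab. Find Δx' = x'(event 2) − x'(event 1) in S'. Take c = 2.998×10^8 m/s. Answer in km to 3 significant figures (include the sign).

γ = 1/√(1 − 0.798²) = 1.6593
Δx' = γ(Δx − vΔt) = 1.6593 × (2670 m − 0.798×(2.998×10^8 m/s)×23.7×10^-6 s)
= 1.6593 × (-3000.0 m) = -4.98 km

Δx' ≈ -4.98 km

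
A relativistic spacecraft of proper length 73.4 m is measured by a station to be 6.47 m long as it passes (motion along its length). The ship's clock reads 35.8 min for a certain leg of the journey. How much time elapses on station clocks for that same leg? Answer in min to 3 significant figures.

Length contraction ⇒ γ = L₀/L = 73.4/6.47 = 11.345
Time dilation: Δt = γτ₀ = 11.345 × 35.8 min = 406 min

Δt ≈ 406 min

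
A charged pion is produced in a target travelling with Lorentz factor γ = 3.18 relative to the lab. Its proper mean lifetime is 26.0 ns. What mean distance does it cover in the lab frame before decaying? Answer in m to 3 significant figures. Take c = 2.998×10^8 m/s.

β = √(1 − 1/γ²) = √(1 − 1/3.18²) = 0.94927
Dilated lifetime: Δt = γτ₀ = 3.18 × 26.0 ns = 82.680 ns
d = vΔt = 0.94927c × 82.680 ns = 2.8459×10^8 m/s × 8.2680×10^-8 s = 23.5 m

d ≈ 23.5 m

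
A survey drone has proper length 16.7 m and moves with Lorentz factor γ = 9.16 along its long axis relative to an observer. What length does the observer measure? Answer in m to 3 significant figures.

γ = 9.16 (given)
Length contraction: L = L₀/γ = 16.7/9.16 = 1.82 m

L ≈ 1.82 m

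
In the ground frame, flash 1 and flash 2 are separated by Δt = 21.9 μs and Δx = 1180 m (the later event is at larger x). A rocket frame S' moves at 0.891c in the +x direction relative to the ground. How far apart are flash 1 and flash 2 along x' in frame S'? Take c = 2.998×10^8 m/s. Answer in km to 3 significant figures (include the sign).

γ = 1/√(1 − 0.891²) = 2.2026
Δx' = γ(Δx − vΔt) = 2.2026 × (1180 m − 0.891×(2.998×10^8 m/s)×21.9×10^-6 s)
= 2.2026 × (-4670.0 m) = -10.3 km

Δx' ≈ -10.3 km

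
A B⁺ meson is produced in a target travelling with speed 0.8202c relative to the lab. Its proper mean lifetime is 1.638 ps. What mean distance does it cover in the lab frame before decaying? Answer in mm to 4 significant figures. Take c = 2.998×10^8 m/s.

γ = 1/√(1 − 0.8202²) = 1.74802
Dilated lifetime: Δt = γτ₀ = 1.74802 × 1.638 ps = 2.86325 ps
d = vΔt = 0.8202c × 2.86325 ps = 2.45896×10^8 m/s × 2.86325×10^-12 s = 0.7041 mm

d ≈ 0.7041 mm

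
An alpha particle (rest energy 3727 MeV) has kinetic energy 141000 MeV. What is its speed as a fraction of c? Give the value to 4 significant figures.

β ≈ 0.9997

γ = 1 + K/(m₀c²) = 1 + 141000/3727 = 38.8320
β = √(1 − 1/γ²) = 0.9997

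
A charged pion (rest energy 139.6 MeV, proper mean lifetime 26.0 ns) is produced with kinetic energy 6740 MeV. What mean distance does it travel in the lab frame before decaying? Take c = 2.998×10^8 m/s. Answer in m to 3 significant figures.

d ≈ 384 m

γ = 1 + K/(m₀c²) = 1 + 6740/139.6 = 49.281
β = √(1 − 1/γ²) = 0.99979
Dilated lifetime: γτ₀ = 49.281 × 26.0 ns = 1281.3 ns
d = βc·γτ₀ = 0.99979 × (2.998×10^8 m/s) × 1.2813×10^-6 s = 384 m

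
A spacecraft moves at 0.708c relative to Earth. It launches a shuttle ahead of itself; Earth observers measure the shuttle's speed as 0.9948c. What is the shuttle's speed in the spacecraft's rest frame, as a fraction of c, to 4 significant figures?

u' ≈ 0.9700c

Inverse velocity addition: u' = (u − v)/(1 − uv/c²)
= (0.9948 − 0.708)/(1 − 0.9948×0.708) = 0.2868/0.295682 = 0.9700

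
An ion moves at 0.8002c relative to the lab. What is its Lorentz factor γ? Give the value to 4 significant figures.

γ ≈ 1.667

γ = 1/√(1 − β²) = 1/√(1 − 0.8002²) = 1/√(0.359680) = 1.667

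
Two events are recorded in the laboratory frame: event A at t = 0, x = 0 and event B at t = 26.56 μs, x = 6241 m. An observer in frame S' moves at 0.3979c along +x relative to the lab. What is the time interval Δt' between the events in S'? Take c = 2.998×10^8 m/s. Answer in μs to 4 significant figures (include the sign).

Δt' ≈ 19.92 μs

γ = 1/√(1 − 0.3979²) = 1.09000
Δt' = γ(Δt − vΔx/c²) = 1.09000 × (26.56 μs − 0.3979×6241 m / (2.998×10^8 m/s))
= 1.09000 × (18.2768 μs) = 19.92 μs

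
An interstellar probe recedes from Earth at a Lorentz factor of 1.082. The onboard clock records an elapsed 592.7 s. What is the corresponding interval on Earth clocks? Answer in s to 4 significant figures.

γ = 1.082 (given)
Time dilation: Δt = γτ₀ = 1.082 × 592.7 s = 641.3 s

Δt ≈ 641.3 s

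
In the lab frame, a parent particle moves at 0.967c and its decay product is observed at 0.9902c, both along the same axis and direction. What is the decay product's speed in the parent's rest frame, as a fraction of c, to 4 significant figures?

Inverse velocity addition: u' = (u − v)/(1 − uv/c²)
= (0.9902 − 0.967)/(1 − 0.9902×0.967) = 0.02320/0.0424766 = 0.5462

u' ≈ 0.5462c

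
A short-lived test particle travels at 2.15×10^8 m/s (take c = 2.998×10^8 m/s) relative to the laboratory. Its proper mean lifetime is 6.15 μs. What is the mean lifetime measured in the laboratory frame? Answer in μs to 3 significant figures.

Δt ≈ 8.82 μs

β = v/c = 2.15×10^8 / 2.998×10^8 = 0.71714
γ = 1/√(1 − 0.71714²) = 1.4349
Time dilation: Δt = γτ₀ = 1.4349 × 6.15 μs = 8.82 μs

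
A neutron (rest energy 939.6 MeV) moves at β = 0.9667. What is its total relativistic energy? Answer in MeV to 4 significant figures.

E ≈ 3672 MeV

γ = 1/√(1 − 0.9667²) = 3.90759
E = γm₀c² = 3.90759 × 939.6 MeV = 3672 MeV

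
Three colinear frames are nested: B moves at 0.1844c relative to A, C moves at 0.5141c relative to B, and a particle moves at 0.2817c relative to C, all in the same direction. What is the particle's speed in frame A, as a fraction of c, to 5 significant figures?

u ≈ 0.77960c

Compose boost 2: (0.5141 + 0.1844)/(1 + 0.5141×0.1844) = 0.69850/1.094800 = 0.6380161
Compose boost 3: (0.2817 + 0.6380161)/(1 + 0.2817×0.6380161) = 0.9197161/1.179729 = 0.77960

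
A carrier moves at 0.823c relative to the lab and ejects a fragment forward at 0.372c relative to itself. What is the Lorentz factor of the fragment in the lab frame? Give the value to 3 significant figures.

γ ≈ 2.48

u_lab = (0.372 + 0.823)/(1 + 0.372×0.823) = 1.195/1.30616 = 0.914898
γ = 1/√(1 − 0.914898²) = 2.48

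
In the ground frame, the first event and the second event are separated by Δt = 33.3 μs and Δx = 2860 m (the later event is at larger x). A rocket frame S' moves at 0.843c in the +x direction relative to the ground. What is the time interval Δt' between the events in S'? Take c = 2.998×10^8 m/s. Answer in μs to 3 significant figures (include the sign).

Δt' ≈ 47.0 μs

γ = 1/√(1 − 0.843²) = 1.8590
Δt' = γ(Δt − vΔx/c²) = 1.8590 × (33.3 μs − 0.843×2860 m / (2.998×10^8 m/s))
= 1.8590 × (25.258 μs) = 47.0 μs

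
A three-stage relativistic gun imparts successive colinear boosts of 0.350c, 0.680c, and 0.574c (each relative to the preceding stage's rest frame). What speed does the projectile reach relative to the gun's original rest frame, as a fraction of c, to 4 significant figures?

Compose boost 2: (0.680 + 0.350)/(1 + 0.680×0.350) = 1.030/1.23800 = 0.831987
Compose boost 3: (0.574 + 0.831987)/(1 + 0.574×0.831987) = 1.40599/1.47756 = 0.9516

u ≈ 0.9516c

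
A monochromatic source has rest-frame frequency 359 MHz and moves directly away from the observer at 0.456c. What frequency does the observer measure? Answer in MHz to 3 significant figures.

f_obs ≈ 219 MHz

Relativistic Doppler: f_obs = f_src √((1−β)/(1+β))
= 359 × √(0.54400/1.4560) = 359 × 0.61125 = 219 MHz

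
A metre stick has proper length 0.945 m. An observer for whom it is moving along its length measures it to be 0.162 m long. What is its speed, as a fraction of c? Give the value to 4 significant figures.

γ = L₀/L = 0.945/0.162 = 5.83333
β = √(1 − 1/γ²) = 0.9852

β ≈ 0.9852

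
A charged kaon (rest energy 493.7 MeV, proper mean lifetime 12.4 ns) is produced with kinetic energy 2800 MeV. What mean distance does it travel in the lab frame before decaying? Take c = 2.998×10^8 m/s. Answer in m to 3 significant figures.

d ≈ 24.5 m

γ = 1 + K/(m₀c²) = 1 + 2800/493.7 = 6.6715
β = √(1 − 1/γ²) = 0.98870
Dilated lifetime: γτ₀ = 6.6715 × 12.4 ns = 82.726 ns
d = βc·γτ₀ = 0.98870 × (2.998×10^8 m/s) × 8.2726×10^-8 s = 24.5 m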